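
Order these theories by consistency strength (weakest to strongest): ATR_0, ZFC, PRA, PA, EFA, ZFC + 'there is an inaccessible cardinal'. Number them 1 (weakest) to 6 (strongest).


Ordering by consistency strength:
1. EFA
2. PRA
3. PA
4. ATR_0
5. ZFC
6. ZFC + 'there is an inaccessible cardinal'


ATR_0=4, ZFC=5, PRA=2, PA=3, EFA=1, ZFC + 'there is an inaccessible cardinal'=6


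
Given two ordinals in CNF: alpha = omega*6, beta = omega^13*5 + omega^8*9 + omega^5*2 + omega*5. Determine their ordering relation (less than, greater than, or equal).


Compare term by term from highest exponent:
alpha = omega*6
beta = omega^13*5 + omega^8*9 + omega^5*2 + omega*5
Term 1: alpha has omega^1*6, beta has omega^13*5
Term 2: alpha has omega^0*0, beta has omega^8*9
Term 3: alpha has omega^0*0, beta has omega^5*2
Term 4: alpha has omega^0*0, beta has omega^1*5
Result: alpha < beta

alpha < beta


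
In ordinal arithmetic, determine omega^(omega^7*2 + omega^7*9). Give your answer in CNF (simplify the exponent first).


omega^(omega^7*2 + omega^7*9):
Both terms of the exponent have the same exponent 7, so they merge: omega^7*2 + omega^7*9 = omega^7*(2+9) = omega^7*11.
omega raised to a CNF ordinal is a single CNF term: Result = omega^(omega^7*11)

omega^(omega^7*11)


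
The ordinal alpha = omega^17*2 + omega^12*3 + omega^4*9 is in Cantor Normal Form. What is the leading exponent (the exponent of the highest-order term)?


CNF: omega^17*2 + omega^12*3 + omega^4*9
The leading term is omega^17*2, which has exponent 17.

17


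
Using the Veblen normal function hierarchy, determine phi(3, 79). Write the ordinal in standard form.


phi(3, 79):
phi(3, beta) = eta_beta (the beta-th eta number, fixed point of zeta).
phi(3, 79) = eta_79

eta_79


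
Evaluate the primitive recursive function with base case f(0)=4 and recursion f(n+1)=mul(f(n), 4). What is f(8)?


f(0) = 4
f(1) = mul(f(0), 4) = mul(4, 4) = 16
f(2) = mul(f(1), 4) = mul(16, 4) = 64
f(3) = mul(f(2), 4) = mul(64, 4) = 256
f(4) = mul(f(3), 4) = mul(256, 4) = 1024
f(5) = mul(f(4), 4) = mul(1024, 4) = 4096
f(6) = mul(f(5), 4) = mul(4096, 4) = 16384
f(7) = mul(f(6), 4) = mul(16384, 4) = 65536
f(8) = mul(f(7), 4) = mul(65536, 4) = 262144


262144


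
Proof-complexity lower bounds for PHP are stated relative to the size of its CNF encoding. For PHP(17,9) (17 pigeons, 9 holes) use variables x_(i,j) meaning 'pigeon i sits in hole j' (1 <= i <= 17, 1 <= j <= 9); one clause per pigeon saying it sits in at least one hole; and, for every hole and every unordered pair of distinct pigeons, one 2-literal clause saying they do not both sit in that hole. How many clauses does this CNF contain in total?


PHP(17,9): 17 pigeons, 9 holes, 17*9 = 153 variables.
- pigeon clauses: one per pigeon -> 17 clauses
- hole clauses: 9 holes * C(17,2) = 9 * 136 -> 1224 clauses
Total clauses = 17 + 1224 = 1241

1241


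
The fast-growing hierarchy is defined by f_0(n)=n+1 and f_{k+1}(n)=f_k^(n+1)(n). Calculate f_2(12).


f_2(12) = f_1^13(12)
f_1(m) = 2m + 1.
Iterating: f_1^k(n) = 2^k*(n+1) - 1.
f_2(12) = 2^13*(12+1) - 1 = 8192*13 - 1 = 106495

106495


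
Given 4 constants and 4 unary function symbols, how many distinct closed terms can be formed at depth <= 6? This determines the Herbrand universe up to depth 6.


Herbrand terms by depth:
Depth 0: 4 constants
Depth 1: 16 new terms (running total: 20)
Depth 2: 64 new terms (running total: 84)
Depth 3: 256 new terms (running total: 340)
Depth 4: 1024 new terms (running total: 1364)
Depth 5: 4096 new terms (running total: 5460)
Depth 6: 16384 new terms (running total: 21844)
Total distinct ground terms = 21844

21844


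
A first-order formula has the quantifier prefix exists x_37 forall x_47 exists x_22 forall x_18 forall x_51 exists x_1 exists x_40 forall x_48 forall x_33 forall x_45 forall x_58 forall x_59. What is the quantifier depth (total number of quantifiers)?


Quantifier prefix has 12 quantifier symbols.
Quantifier depth = 12

12


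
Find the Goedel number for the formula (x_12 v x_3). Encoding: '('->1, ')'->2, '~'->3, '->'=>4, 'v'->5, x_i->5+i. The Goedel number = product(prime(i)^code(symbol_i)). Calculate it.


Formula: (x_12 v x_3)
Symbol codes: [1, 17, 5, 8, 2]
Primes: [2, 3, 5, 7, 11]
p_1^1 = 2^1 = 2
p_2^17 = 3^17 = 129140163
p_3^5 = 5^5 = 3125
p_4^8 = 7^8 = 5764801
p_5^2 = 11^2 = 121
Product = 563003426481938268750

563003426481938268750


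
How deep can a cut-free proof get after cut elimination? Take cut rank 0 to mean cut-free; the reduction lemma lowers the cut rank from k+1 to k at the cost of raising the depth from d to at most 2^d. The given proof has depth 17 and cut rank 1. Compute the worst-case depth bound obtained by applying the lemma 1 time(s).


Each rank reduction sends depth d to at most 2^d; cut rank r needs r reductions.
2_0(17) = 17
2_1(17) = 2^17 = 131072
Cut-free depth bound = 131072

131072


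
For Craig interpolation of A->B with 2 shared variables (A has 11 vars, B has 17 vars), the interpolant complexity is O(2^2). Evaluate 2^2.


Shared atoms = 2
Craig interpolant size bound = 2^2
= 4

4


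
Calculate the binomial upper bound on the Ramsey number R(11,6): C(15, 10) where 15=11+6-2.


R(11,6) <= C(11+6-2, 11-1) = C(15, 10)
C(15, 10) = 15! / (10! * 5!)
= 3003

3003


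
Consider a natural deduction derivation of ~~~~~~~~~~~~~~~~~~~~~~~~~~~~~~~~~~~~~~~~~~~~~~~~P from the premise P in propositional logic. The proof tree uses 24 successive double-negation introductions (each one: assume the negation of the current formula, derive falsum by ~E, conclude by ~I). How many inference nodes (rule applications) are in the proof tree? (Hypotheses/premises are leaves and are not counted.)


Each double-negation introduction (from C infer ~~C) uses 2 inference nodes: one ~E (C and ~C give falsum) and one ~I (discharge ~C).
24 double negations = 24 * 2 = 48 inference nodes.

48


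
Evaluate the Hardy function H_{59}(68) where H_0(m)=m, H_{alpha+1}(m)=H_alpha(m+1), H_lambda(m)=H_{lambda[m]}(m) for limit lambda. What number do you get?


H_59(68):
For finite ordinals k, H_k(n) = n + k (each successor step adds 1).
H_59(68) = 68 + 59 = 127

127


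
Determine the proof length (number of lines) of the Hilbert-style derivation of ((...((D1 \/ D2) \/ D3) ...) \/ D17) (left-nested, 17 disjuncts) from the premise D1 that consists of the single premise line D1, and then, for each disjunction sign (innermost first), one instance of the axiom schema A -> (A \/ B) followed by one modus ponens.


Building the left-nested 17-ary disjunction from D1:
- 1 premise line (D1)
- 17 disjuncts means 16 disjunction signs; each needs 1 axiom instance + 1 MP = 2 lines: 2 * 16 = 32
Total = 1 + 32 = 33 lines.

33


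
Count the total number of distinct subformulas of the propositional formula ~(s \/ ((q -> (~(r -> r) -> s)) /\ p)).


Formula: ~(s \/ ((q -> (~(r -> r) -> s)) /\ p))
Subformulas found:
  1. q
  2. s
  3. r
  4. p
  5. (r -> r)
  6. ~(r -> r)
  7. (~(r -> r) -> s)
  8. (q -> (~(r -> r) -> s))
  9. ((q -> (~(r -> r) -> s)) /\ p)
  10. (s \/ ((q -> (~(r -> r) -> s)) /\ p))
  11. ~(s \/ ((q -> (~(r -> r) -> s)) /\ p))
Total distinct subformulas = 11

11


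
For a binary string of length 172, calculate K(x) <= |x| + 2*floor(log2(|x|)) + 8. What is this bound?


floor(log2(172)) = 7
2 * 7 = 14
K(x) <= 172 + 14 + 8 = 194

194


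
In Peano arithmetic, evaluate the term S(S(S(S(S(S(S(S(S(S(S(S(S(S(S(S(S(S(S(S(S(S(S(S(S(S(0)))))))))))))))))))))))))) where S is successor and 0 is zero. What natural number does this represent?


Counting successors applied to 0:
26 applications of S to 0 = 26

26


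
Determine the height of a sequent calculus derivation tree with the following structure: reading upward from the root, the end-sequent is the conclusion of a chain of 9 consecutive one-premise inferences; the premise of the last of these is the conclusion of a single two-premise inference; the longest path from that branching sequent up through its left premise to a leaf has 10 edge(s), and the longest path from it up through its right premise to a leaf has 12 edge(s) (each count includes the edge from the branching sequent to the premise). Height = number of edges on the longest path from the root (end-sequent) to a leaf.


Longest path through the left premise: 10 edges (measured from the branching sequent)
Longest path through the right premise: 12 edges
Height of the subtree rooted at the branching sequent: max(10, 12) = 12
The branching sequent sits 9 edges above the root (the chain of one-premise inferences), so height = 12 + 9 = 21

21


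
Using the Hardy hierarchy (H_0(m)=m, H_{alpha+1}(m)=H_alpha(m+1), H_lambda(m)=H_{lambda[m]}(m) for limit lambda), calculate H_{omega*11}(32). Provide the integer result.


H_{omega*11}(32):
For the Hardy hierarchy, H_{omega*k}(n) = 2^k * n.
2^11 = 2048.
2048 * 32 = 65536

65536


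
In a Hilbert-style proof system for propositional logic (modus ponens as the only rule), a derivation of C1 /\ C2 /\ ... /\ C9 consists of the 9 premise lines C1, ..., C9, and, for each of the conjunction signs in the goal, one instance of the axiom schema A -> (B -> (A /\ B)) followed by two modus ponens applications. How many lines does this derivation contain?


Conjoining 9 premises:
- 9 premise lines
- the goal has 8 conjunction signs; each costs 1 axiom instance + 2 MP = 3 lines: 3 * 8 = 24
Total = 9 + 24 = 33 lines.

33


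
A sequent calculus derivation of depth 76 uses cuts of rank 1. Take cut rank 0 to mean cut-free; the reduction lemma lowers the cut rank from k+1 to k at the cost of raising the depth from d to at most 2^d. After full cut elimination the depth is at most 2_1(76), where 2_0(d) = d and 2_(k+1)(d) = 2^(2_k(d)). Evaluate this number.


Each rank reduction sends depth d to at most 2^d; cut rank r needs r reductions.
2_0(76) = 76
2_1(76) = 2^76 = 75557863725914323419136
Cut-free depth bound = 75557863725914323419136

75557863725914323419136


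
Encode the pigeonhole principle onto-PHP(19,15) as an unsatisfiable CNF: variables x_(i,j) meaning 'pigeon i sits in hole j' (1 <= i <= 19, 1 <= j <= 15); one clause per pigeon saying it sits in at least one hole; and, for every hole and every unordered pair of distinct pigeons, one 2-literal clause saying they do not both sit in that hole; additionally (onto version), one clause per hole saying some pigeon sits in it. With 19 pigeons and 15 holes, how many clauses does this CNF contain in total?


onto-PHP(19,15): 19 pigeons, 15 holes, 19*15 = 285 variables.
- pigeon clauses: one per pigeon -> 19 clauses
- hole clauses: 15 holes * C(19,2) = 15 * 171 -> 2565 clauses
- onto clauses: one per hole -> 15 clauses
Total clauses = 19 + 2565 + 15 = 2599

2599


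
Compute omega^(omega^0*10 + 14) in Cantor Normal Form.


omega^(omega^0*10 + 14):
omega^0 = 1, so the exponent is 10 + 14 = 24 (finite ordinal addition).
Result = omega^24, already a single CNF term.

omega^24


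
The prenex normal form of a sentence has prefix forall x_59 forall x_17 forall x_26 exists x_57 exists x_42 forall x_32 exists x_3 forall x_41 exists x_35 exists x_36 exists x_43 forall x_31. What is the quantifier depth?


Quantifier prefix has 12 quantifier symbols.
Quantifier depth = 12

12


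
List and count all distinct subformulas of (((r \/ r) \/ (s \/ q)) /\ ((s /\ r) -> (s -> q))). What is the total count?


Formula: (((r \/ r) \/ (s \/ q)) /\ ((s /\ r) -> (s -> q)))
Subformulas found:
  1. q
  2. s
  3. r
  4. (s /\ r)
  5. (r \/ r)
  6. (s \/ q)
  7. (s -> q)
  8. ((s /\ r) -> (s -> q))
  9. ((r \/ r) \/ (s \/ q))
  10. (((r \/ r) \/ (s \/ q)) /\ ((s /\ r) -> (s -> q)))
Total distinct subformulas = 10

10


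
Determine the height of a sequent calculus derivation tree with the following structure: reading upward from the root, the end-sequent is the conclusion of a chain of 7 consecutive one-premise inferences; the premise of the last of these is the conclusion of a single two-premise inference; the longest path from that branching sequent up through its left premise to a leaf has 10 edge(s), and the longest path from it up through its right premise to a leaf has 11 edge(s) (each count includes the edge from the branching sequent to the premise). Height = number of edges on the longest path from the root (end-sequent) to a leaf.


Longest path through the left premise: 10 edges (measured from the branching sequent)
Longest path through the right premise: 11 edges
Height of the subtree rooted at the branching sequent: max(10, 11) = 11
The branching sequent sits 7 edges above the root (the chain of one-premise inferences), so height = 11 + 7 = 18

18


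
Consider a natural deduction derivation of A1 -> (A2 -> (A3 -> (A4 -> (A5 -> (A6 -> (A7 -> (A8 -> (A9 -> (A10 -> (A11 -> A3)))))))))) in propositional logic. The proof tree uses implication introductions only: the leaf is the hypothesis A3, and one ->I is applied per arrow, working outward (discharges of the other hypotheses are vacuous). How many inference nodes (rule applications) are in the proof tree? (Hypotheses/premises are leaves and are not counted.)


The formula has 11 arrows (->); its innermost consequent A3 is one of the antecedents,
so the proof starts from the hypothesis leaf A3 (not a rule application) and closes one arrow per ->I.
Building A1 -> (A2 -> (A3 -> (A4 -> (A5 -> (A6 -> (A7 -> (A8 -> (A9 -> (A10 -> (A11 -> A3)))))))))) therefore takes 11 nested implication introductions.
Total inference nodes = 11

11


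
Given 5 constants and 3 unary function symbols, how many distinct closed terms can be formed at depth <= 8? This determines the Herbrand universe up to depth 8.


Herbrand terms by depth:
Depth 0: 5 constants
Depth 1: 15 new terms (running total: 20)
Depth 2: 45 new terms (running total: 65)
Depth 3: 135 new terms (running total: 200)
Depth 4: 405 new terms (running total: 605)
Depth 5: 1215 new terms (running total: 1820)
Depth 6: 3645 new terms (running total: 5465)
Depth 7: 10935 new terms (running total: 16400)
Depth 8: 32805 new terms (running total: 49205)
Total distinct ground terms = 49205

49205


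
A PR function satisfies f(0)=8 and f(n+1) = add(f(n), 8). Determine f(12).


f(0) = 8
f(1) = add(f(0), 8) = add(8, 8) = 16
f(2) = add(f(1), 8) = add(16, 8) = 24
f(3) = add(f(2), 8) = add(24, 8) = 32
f(4) = add(f(3), 8) = add(32, 8) = 40
f(5) = add(f(4), 8) = add(40, 8) = 48
f(6) = add(f(5), 8) = add(48, 8) = 56
f(7) = add(f(6), 8) = add(56, 8) = 64
f(8) = add(f(7), 8) = add(64, 8) = 72
f(9) = add(f(8), 8) = add(72, 8) = 80
f(10) = add(f(9), 8) = add(80, 8) = 88
f(11) = add(f(10), 8) = add(88, 8) = 96
f(12) = add(f(11), 8) = add(96, 8) = 104


104


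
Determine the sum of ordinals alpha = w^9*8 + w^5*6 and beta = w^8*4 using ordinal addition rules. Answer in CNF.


Ordinal addition (w^9*8 + w^5*6) + w^8*4:
alpha's leading term has exponent 9 > beta's exponent 8, so it survives.
alpha's tail term has exponent 5 < beta's exponent 8, so it is absorbed by beta.
In ordinal addition, any term followed by a strictly larger-exponent term is absorbed.
Result = w^9*8 + w^8*4

w^9*8 + w^8*4


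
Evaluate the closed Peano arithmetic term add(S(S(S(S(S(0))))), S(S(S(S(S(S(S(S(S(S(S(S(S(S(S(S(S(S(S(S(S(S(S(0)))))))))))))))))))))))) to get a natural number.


add(S^5(0), S^23(0)):
S^5(0) = 5
S^23(0) = 23
5 + 23 = 28

28


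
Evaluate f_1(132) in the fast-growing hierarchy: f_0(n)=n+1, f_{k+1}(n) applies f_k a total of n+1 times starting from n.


f_1(132) = f_0^133(132)
f_0 adds 1 each time, applied 133 times.
f_1(132) = 132 + 133 = 265

265


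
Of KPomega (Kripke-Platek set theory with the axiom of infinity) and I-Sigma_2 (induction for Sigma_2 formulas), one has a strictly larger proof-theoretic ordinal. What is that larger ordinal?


Proof-theoretic ordinal of KPomega (Kripke-Platek set theory with the axiom of infinity): psi_0(epsilon_{Omega+1})
Proof-theoretic ordinal of I-Sigma_2 (induction for Sigma_2 formulas): omega^(omega^omega)
Comparing: omega^(omega^omega) < psi_0(epsilon_{Omega+1}).
The larger ordinal is psi_0(epsilon_{Omega+1}) (from KPomega (Kripke-Platek set theory with the axiom of infinity)).

psi_0(epsilon_{Omega+1})


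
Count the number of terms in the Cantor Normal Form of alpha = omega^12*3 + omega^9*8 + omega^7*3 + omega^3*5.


CNF: omega^12*3 + omega^9*8 + omega^7*3 + omega^3*5
Count the summands separated by '+':
  term 1: omega^12*3
  term 2: omega^9*8
  term 3: omega^7*3
  term 4: omega^3*5
Total terms = 4

4


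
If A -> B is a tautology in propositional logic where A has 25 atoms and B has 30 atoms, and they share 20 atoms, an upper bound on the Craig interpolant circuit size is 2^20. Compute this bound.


Shared atoms = 20
Craig interpolant size bound = 2^20
= 1048576

1048576


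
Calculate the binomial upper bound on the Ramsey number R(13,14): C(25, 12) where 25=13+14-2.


R(13,14) <= C(13+14-2, 13-1) = C(25, 12)
C(25, 12) = 25! / (12! * 13!)
= 5200300

5200300


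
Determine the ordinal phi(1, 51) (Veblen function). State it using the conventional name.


phi(1, 51):
phi(1, beta) = epsilon_beta (the beta-th epsilon number).
phi(1, 51) = epsilon_51

epsilon_51


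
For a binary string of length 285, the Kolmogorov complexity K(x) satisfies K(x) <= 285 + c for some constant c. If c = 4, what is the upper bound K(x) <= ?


K(x) <= |x| + c = 285 + 4 = 289

289


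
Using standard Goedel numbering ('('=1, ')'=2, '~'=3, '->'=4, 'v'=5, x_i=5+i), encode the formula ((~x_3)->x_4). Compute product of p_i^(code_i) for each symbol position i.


Formula: ((~x_3)->x_4)
Symbol codes: [1, 1, 3, 8, 2, 4, 9, 2]
Primes: [2, 3, 5, 7, 11, 13, 17, 19]
p_1^1 = 2^1 = 2
p_2^1 = 3^1 = 3
p_3^3 = 5^3 = 125
p_4^8 = 7^8 = 5764801
p_5^2 = 11^2 = 121
p_6^4 = 13^4 = 28561
p_7^9 = 17^9 = 118587876497
p_8^2 = 19^2 = 361
Product = 639663923190673000372235232750

639663923190673000372235232750


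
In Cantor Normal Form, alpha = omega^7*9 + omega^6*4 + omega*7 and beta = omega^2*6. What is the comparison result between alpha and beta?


Compare term by term from highest exponent:
alpha = omega^7*9 + omega^6*4 + omega*7
beta = omega^2*6
Term 1: alpha has omega^7*9, beta has omega^2*6
Term 2: alpha has omega^6*4, beta has omega^0*0
Term 3: alpha has omega^1*7, beta has omega^0*0
Result: alpha > beta

alpha > beta


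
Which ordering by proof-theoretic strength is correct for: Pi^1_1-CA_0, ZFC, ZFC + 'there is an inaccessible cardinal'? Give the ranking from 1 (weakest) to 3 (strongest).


Ordering by consistency strength:
1. Pi^1_1-CA_0
2. ZFC
3. ZFC + 'there is an inaccessible cardinal'


Pi^1_1-CA_0=1, ZFC=2, ZFC + 'there is an inaccessible cardinal'=3


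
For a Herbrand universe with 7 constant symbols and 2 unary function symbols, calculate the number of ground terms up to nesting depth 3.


Herbrand terms by depth:
Depth 0: 7 constants
Depth 1: 14 new terms (running total: 21)
Depth 2: 28 new terms (running total: 49)
Depth 3: 56 new terms (running total: 105)
Total distinct ground terms = 105

105


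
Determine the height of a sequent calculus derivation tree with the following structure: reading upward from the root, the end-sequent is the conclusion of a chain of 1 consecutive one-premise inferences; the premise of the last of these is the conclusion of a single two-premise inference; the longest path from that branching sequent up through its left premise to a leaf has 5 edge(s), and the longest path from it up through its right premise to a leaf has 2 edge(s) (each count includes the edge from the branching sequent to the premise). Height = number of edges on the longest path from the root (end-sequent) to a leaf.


Longest path through the left premise: 5 edges (measured from the branching sequent)
Longest path through the right premise: 2 edges
Height of the subtree rooted at the branching sequent: max(5, 2) = 5
The branching sequent sits 1 edges above the root (the chain of one-premise inferences), so height = 5 + 1 = 6

6


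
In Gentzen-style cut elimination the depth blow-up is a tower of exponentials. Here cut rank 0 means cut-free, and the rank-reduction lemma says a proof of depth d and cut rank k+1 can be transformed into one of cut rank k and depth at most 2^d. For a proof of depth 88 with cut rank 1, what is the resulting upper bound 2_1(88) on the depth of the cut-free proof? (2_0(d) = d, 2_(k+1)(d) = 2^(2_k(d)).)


Each rank reduction sends depth d to at most 2^d; cut rank r needs r reductions.
2_0(88) = 88
2_1(88) = 2^88 = 309485009821345068724781056
Cut-free depth bound = 309485009821345068724781056

309485009821345068724781056


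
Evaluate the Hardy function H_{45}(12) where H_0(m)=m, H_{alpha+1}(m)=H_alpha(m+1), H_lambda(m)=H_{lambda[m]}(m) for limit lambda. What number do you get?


H_45(12):
For finite ordinals k, H_k(n) = n + k (each successor step adds 1).
H_45(12) = 12 + 45 = 57

57


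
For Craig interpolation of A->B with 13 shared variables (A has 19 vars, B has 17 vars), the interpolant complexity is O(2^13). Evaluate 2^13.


Shared atoms = 13
Craig interpolant size bound = 2^13
= 8192

8192


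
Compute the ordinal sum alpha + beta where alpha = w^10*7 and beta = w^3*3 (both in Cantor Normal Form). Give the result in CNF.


Ordinal addition w^10*7 + w^3*3:
Leading exponent of alpha (10) > leading exponent of beta (3).
Since alpha's term has higher exponent than beta's leading term,
the sum is simply alpha followed by beta.
Result = w^10*7 + w^3*3

w^10*7 + w^3*3


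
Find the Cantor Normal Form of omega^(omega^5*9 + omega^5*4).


omega^(omega^5*9 + omega^5*4):
Both terms of the exponent have the same exponent 5, so they merge: omega^5*9 + omega^5*4 = omega^5*(9+4) = omega^5*13.
omega raised to a CNF ordinal is a single CNF term: Result = omega^(omega^5*13)

omega^(omega^5*13)


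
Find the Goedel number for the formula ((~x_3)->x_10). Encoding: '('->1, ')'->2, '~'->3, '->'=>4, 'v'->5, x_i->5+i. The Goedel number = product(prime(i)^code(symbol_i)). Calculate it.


Formula: ((~x_3)->x_10)
Symbol codes: [1, 1, 3, 8, 2, 4, 15, 2]
Primes: [2, 3, 5, 7, 11, 13, 17, 19]
p_1^1 = 2^1 = 2
p_2^1 = 3^1 = 3
p_3^3 = 5^3 = 125
p_4^8 = 7^8 = 5764801
p_5^2 = 11^2 = 121
p_6^4 = 13^4 = 28561
p_7^15 = 17^15 = 2862423051509815793
p_8^2 = 19^2 = 361
Product = 15439932082825569702921853614734184750

15439932082825569702921853614734184750


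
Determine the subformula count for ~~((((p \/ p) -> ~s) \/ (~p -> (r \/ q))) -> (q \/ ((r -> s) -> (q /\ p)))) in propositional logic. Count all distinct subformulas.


Formula: ~~((((p \/ p) -> ~s) \/ (~p -> (r \/ q))) -> (q \/ ((r -> s) -> (q /\ p))))
Subformulas found:
  1. r
  2. q
  3. s
  4. p
  5. ~p
  6. ~s
  7. (p \/ p)
  8. (q /\ p)
  9. (r \/ q)
  10. (r -> s)
  11. (~p -> (r \/ q))
  12. ((p \/ p) -> ~s)
  13. ((r -> s) -> (q /\ p))
  14. (q \/ ((r -> s) -> (q /\ p)))
  15. (((p \/ p) -> ~s) \/ (~p -> (r \/ q)))
  16. ((((p \/ p) -> ~s) \/ (~p -> (r \/ q))) -> (q \/ ((r -> s) -> (q /\ p))))
  17. ~((((p \/ p) -> ~s) \/ (~p -> (r \/ q))) -> (q \/ ((r -> s) -> (q /\ p))))
  18. ~~((((p \/ p) -> ~s) \/ (~p -> (r \/ q))) -> (q \/ ((r -> s) -> (q /\ p))))
Total distinct subformulas = 18

18


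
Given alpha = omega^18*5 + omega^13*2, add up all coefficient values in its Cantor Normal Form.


CNF: omega^18*5 + omega^13*2
Coefficients: 5 + 2 = 7

7


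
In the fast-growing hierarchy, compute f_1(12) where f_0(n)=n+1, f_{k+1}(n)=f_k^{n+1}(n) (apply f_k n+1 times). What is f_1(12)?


f_1(12) = f_0^13(12)
f_0 adds 1 each time, applied 13 times.
f_1(12) = 12 + 13 = 25

25


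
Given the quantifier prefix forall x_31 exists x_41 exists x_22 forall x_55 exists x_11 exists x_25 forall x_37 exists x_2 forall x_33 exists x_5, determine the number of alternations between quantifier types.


Walk the prefix and count type changes:
  position 1: forall -> exists <-- alternation
  position 2: exists -> exists
  position 3: exists -> forall <-- alternation
  position 4: forall -> exists <-- alternation
  position 5: exists -> exists
  position 6: exists -> forall <-- alternation
  position 7: forall -> exists <-- alternation
  position 8: exists -> forall <-- alternation
  position 9: forall -> exists <-- alternation
Total alternations = 7

7


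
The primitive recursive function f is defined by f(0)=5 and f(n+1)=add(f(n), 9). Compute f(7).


f(0) = 5
f(1) = add(f(0), 9) = add(5, 9) = 14
f(2) = add(f(1), 9) = add(14, 9) = 23
f(3) = add(f(2), 9) = add(23, 9) = 32
f(4) = add(f(3), 9) = add(32, 9) = 41
f(5) = add(f(4), 9) = add(41, 9) = 50
f(6) = add(f(5), 9) = add(50, 9) = 59
f(7) = add(f(6), 9) = add(59, 9) = 68


68


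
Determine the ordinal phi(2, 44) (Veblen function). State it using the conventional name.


phi(2, 44):
phi(2, beta) = zeta_beta (the beta-th zeta number, fixed point of epsilon).
phi(2, 44) = zeta_44

zeta_44


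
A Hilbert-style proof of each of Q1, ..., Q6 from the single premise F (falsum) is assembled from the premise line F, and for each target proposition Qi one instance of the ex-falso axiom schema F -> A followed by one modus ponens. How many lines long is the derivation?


Ex falso, line by line:
- 1 premise line (F)
- 6 targets, each needing 1 axiom instance (F -> Qi) + 1 MP = 2 lines: 2 * 6 = 12
Total = 1 + 12 = 13 lines.

13


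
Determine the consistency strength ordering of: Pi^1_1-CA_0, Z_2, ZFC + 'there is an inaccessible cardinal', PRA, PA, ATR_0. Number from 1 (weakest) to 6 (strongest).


Ordering by consistency strength:
1. PRA
2. PA
3. ATR_0
4. Pi^1_1-CA_0
5. Z_2
6. ZFC + 'there is an inaccessible cardinal'


Pi^1_1-CA_0=4, Z_2=5, ZFC + 'there is an inaccessible cardinal'=6, PRA=1, PA=2, ATR_0=3


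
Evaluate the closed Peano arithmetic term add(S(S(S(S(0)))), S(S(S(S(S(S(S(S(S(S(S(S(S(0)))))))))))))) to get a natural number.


add(S^4(0), S^13(0)):
S^4(0) = 4
S^13(0) = 13
4 + 13 = 17

17


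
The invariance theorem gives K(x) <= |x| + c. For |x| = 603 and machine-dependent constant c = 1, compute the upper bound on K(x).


K(x) <= |x| + c = 603 + 1 = 604

604


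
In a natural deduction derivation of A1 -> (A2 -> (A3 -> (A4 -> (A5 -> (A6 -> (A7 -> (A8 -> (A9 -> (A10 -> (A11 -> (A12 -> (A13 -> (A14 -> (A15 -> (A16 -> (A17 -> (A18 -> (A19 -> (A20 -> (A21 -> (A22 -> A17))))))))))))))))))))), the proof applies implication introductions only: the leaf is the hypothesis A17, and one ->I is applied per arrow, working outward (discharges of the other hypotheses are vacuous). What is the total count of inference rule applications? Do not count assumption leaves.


The formula has 22 arrows (->); its innermost consequent A17 is one of the antecedents,
so the proof starts from the hypothesis leaf A17 (not a rule application) and closes one arrow per ->I.
Building A1 -> (A2 -> (A3 -> (A4 -> (A5 -> (A6 -> (A7 -> (A8 -> (A9 -> (A10 -> (A11 -> (A12 -> (A13 -> (A14 -> (A15 -> (A16 -> (A17 -> (A18 -> (A19 -> (A20 -> (A21 -> (A22 -> A17))))))))))))))))))))) therefore takes 22 nested implication introductions.
Total inference nodes = 22

22


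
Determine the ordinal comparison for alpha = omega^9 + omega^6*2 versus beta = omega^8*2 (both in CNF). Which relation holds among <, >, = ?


Compare term by term from highest exponent:
alpha = omega^9 + omega^6*2
beta = omega^8*2
Term 1: alpha has omega^9*1, beta has omega^8*2
Term 2: alpha has omega^6*2, beta has omega^0*0
Result: alpha > beta

alpha > beta


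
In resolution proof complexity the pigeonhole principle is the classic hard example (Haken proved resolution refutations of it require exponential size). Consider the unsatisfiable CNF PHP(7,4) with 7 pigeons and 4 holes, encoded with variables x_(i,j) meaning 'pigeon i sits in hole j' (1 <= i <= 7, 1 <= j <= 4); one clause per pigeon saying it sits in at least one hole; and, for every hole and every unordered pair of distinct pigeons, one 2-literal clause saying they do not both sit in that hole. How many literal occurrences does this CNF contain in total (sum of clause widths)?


PHP(7,4): 7 pigeons, 4 holes, 7*4 = 28 variables.
- pigeon clauses: one per pigeon -> 7 clauses of width 4 -> 28 literals
- hole clauses: 4 holes * C(7,2) = 4 * 21 -> 84 clauses of width 2 -> 168 literals
Total literal occurrences = 28 + 168 = 196

196


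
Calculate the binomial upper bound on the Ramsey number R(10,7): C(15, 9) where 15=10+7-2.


R(10,7) <= C(10+7-2, 10-1) = C(15, 9)
C(15, 9) = 15! / (9! * 6!)
= 5005

5005


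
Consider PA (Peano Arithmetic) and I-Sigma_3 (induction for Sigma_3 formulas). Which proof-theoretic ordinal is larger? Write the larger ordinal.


Proof-theoretic ordinal of PA (Peano Arithmetic): epsilon_0
Proof-theoretic ordinal of I-Sigma_3 (induction for Sigma_3 formulas): omega^(omega^(omega^omega))
Comparing: omega^(omega^(omega^omega)) < epsilon_0.
The larger ordinal is epsilon_0 (from PA (Peano Arithmetic)).

epsilon_0


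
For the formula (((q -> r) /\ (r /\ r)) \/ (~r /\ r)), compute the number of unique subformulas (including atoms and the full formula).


Formula: (((q -> r) /\ (r /\ r)) \/ (~r /\ r))
Subformulas found:
  1. q
  2. r
  3. ~r
  4. (r /\ r)
  5. (q -> r)
  6. (~r /\ r)
  7. ((q -> r) /\ (r /\ r))
  8. (((q -> r) /\ (r /\ r)) \/ (~r /\ r))
Total distinct subformulas = 8

8


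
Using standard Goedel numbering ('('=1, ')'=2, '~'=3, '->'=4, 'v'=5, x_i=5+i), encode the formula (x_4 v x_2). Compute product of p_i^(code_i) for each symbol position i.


Formula: (x_4 v x_2)
Symbol codes: [1, 9, 5, 7, 2]
Primes: [2, 3, 5, 7, 11]
p_1^1 = 2^1 = 2
p_2^9 = 3^9 = 19683
p_3^5 = 5^5 = 3125
p_4^7 = 7^7 = 823543
p_5^2 = 11^2 = 121
Product = 12258658882181250

12258658882181250


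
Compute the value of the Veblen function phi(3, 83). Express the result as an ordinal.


phi(3, 83):
phi(3, beta) = eta_beta (the beta-th eta number, fixed point of zeta).
phi(3, 83) = eta_83

eta_83


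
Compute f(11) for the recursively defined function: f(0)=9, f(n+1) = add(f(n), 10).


f(0) = 9
f(1) = add(f(0), 10) = add(9, 10) = 19
f(2) = add(f(1), 10) = add(19, 10) = 29
f(3) = add(f(2), 10) = add(29, 10) = 39
f(4) = add(f(3), 10) = add(39, 10) = 49
f(5) = add(f(4), 10) = add(49, 10) = 59
f(6) = add(f(5), 10) = add(59, 10) = 69
f(7) = add(f(6), 10) = add(69, 10) = 79
f(8) = add(f(7), 10) = add(79, 10) = 89
f(9) = add(f(8), 10) = add(89, 10) = 99
f(10) = add(f(9), 10) = add(99, 10) = 109
f(11) = add(f(10), 10) = add(109, 10) = 119


119


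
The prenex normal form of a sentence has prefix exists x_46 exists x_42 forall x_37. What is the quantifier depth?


Quantifier prefix has 3 quantifier symbols.
Quantifier depth = 3

3


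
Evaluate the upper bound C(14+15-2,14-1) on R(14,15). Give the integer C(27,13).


R(14,15) <= C(14+15-2, 14-1) = C(27, 13)
C(27, 13) = 27! / (13! * 14!)
= 20058300

20058300


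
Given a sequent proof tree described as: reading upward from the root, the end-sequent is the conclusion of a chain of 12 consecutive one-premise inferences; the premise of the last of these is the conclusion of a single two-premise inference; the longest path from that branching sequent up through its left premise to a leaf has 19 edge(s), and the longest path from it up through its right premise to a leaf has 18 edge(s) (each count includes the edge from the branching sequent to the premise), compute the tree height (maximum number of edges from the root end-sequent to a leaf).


Longest path through the left premise: 19 edges (measured from the branching sequent)
Longest path through the right premise: 18 edges
Height of the subtree rooted at the branching sequent: max(19, 18) = 19
The branching sequent sits 12 edges above the root (the chain of one-premise inferences), so height = 19 + 12 = 31

31


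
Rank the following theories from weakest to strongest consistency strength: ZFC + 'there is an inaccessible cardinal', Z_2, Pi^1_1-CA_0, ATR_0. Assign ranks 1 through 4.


Ordering by consistency strength:
1. ATR_0
2. Pi^1_1-CA_0
3. Z_2
4. ZFC + 'there is an inaccessible cardinal'


ZFC + 'there is an inaccessible cardinal'=4, Z_2=3, Pi^1_1-CA_0=2, ATR_0=1


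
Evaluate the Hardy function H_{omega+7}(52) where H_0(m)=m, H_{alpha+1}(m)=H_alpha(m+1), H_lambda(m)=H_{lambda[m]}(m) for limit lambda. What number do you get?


H_{omega+7}(52):
Unwind the 7 successor steps: H_{omega+7}(52) = H_omega(52+7) = H_omega(59).
H_omega(m) = H_m(m) = m + m = 2m.
Result = 2 * 59 = 118

118


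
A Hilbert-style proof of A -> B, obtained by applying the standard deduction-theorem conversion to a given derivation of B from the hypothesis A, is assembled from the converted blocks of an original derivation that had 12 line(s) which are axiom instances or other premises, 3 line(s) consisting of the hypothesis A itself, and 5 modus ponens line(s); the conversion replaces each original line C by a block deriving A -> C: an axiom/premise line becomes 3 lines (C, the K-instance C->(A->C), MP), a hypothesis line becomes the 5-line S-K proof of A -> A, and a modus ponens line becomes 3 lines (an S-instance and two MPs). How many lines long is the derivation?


Deduction-theorem conversion, block by block:
- 12 axiom/premise lines -> 3 lines each = 36
- 3 hypothesis lines -> 5 lines each (identity proof A->A) = 15
- 5 MP lines -> 3 lines each (S-instance, MP, MP) = 15
Total = 36 + 15 + 15 = 66 lines.

66


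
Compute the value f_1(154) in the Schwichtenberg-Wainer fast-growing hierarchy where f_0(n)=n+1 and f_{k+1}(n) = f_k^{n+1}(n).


f_1(154) = f_0^155(154)
f_0 adds 1 each time, applied 155 times.
f_1(154) = 154 + 155 = 309

309


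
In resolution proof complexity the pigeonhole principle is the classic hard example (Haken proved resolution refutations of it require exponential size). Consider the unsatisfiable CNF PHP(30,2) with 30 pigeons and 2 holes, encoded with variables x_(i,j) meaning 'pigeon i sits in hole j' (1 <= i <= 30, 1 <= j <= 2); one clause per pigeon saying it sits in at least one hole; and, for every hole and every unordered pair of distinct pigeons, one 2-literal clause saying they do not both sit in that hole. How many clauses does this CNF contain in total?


PHP(30,2): 30 pigeons, 2 holes, 30*2 = 60 variables.
- pigeon clauses: one per pigeon -> 30 clauses
- hole clauses: 2 holes * C(30,2) = 2 * 435 -> 870 clauses
Total clauses = 30 + 870 = 900

900


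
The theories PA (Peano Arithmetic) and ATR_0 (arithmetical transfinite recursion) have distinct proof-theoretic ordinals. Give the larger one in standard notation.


Proof-theoretic ordinal of PA (Peano Arithmetic): epsilon_0
Proof-theoretic ordinal of ATR_0 (arithmetical transfinite recursion): Gamma_0
Comparing: epsilon_0 < Gamma_0.
The larger ordinal is Gamma_0 (from ATR_0 (arithmetical transfinite recursion)).

Gamma_0


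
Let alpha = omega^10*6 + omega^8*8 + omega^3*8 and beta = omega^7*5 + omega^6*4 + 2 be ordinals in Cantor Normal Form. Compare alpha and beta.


Compare term by term from highest exponent:
alpha = omega^10*6 + omega^8*8 + omega^3*8
beta = omega^7*5 + omega^6*4 + 2
Term 1: alpha has omega^10*6, beta has omega^7*5
Term 2: alpha has omega^8*8, beta has omega^6*4
Term 3: alpha has omega^3*8, beta has omega^0*2
Result: alpha > beta

alpha > beta


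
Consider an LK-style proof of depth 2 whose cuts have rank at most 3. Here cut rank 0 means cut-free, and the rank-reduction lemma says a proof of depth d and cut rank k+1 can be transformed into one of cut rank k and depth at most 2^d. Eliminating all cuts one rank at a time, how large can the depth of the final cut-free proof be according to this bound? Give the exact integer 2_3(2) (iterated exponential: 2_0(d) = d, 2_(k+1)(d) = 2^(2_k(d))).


Each rank reduction sends depth d to at most 2^d; cut rank r needs r reductions.
2_0(2) = 2
2_1(2) = 2^2 = 4
2_2(2) = 2^4 = 16
2_3(2) = 2^16 = 65536
Cut-free depth bound = 65536

65536


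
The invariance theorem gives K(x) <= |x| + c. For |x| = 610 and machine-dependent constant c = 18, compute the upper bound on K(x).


K(x) <= |x| + c = 610 + 18 = 628

628


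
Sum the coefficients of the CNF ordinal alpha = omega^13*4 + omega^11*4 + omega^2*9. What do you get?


CNF: omega^13*4 + omega^11*4 + omega^2*9
Coefficients: 4 + 4 + 9 = 17

17


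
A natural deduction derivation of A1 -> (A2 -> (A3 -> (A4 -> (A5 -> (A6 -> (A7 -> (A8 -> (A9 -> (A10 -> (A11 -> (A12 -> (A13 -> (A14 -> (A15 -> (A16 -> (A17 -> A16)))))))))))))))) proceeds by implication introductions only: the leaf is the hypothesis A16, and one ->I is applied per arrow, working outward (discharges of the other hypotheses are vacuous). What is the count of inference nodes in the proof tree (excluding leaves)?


The formula has 17 arrows (->); its innermost consequent A16 is one of the antecedents,
so the proof starts from the hypothesis leaf A16 (not a rule application) and closes one arrow per ->I.
Building A1 -> (A2 -> (A3 -> (A4 -> (A5 -> (A6 -> (A7 -> (A8 -> (A9 -> (A10 -> (A11 -> (A12 -> (A13 -> (A14 -> (A15 -> (A16 -> (A17 -> A16)))))))))))))))) therefore takes 17 nested implication introductions.
Total inference nodes = 17

17


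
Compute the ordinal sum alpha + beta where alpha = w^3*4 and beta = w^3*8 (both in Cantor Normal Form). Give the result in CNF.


Ordinal addition w^3*4 + w^3*8:
Both terms have the same exponent 3.
w^e*c + w^e*d = w^e*(c+d).
Result = w^3*(4+8) = w^3*12

w^3*12


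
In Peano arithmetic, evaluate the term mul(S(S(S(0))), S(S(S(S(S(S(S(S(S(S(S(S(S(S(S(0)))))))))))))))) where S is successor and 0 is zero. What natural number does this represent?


mul(S^3(0), S^15(0)):
S^3(0) = 3
S^15(0) = 15
3 * 15 = 45

45


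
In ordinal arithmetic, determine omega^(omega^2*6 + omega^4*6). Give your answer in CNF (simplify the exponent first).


omega^(omega^2*6 + omega^4*6):
In ordinal addition a term is absorbed by a following term of strictly larger exponent: 2 < 4, so omega^2*6 + omega^4*6 = omega^4*6.
omega raised to a CNF ordinal is a single CNF term: Result = omega^(omega^4*6)

omega^(omega^4*6)


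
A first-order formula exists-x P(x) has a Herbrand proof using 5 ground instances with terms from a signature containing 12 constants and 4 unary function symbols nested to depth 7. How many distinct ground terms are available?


Herbrand terms by depth:
Depth 0: 12 constants
Depth 1: 48 new terms (running total: 60)
Depth 2: 192 new terms (running total: 252)
Depth 3: 768 new terms (running total: 1020)
Depth 4: 3072 new terms (running total: 4092)
Depth 5: 12288 new terms (running total: 16380)
Depth 6: 49152 new terms (running total: 65532)
Depth 7: 196608 new terms (running total: 262140)
Total distinct ground terms = 262140

262140


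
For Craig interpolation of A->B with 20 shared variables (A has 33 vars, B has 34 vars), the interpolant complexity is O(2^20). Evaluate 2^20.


Shared atoms = 20
Craig interpolant size bound = 2^20
= 1048576

1048576


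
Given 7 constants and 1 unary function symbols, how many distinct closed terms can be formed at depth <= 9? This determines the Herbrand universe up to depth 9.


Herbrand terms by depth:
Depth 0: 7 constants
Depth 1: 7 new terms (running total: 14)
Depth 2: 7 new terms (running total: 21)
Depth 3: 7 new terms (running total: 28)
Depth 4: 7 new terms (running total: 35)
Depth 5: 7 new terms (running total: 42)
Depth 6: 7 new terms (running total: 49)
Depth 7: 7 new terms (running total: 56)
Depth 8: 7 new terms (running total: 63)
Depth 9: 7 new terms (running total: 70)
Total distinct ground terms = 70

70


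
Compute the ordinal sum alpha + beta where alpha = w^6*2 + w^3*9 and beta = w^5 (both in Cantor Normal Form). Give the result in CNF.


Ordinal addition (w^6*2 + w^3*9) + w^5:
alpha's leading term has exponent 6 > beta's exponent 5, so it survives.
alpha's tail term has exponent 3 < beta's exponent 5, so it is absorbed by beta.
In ordinal addition, any term followed by a strictly larger-exponent term is absorbed.
Result = w^6*2 + w^5

w^6*2 + w^5
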